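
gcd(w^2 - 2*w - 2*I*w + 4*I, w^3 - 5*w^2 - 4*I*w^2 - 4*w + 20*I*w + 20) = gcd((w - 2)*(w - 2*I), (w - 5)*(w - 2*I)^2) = w - 2*I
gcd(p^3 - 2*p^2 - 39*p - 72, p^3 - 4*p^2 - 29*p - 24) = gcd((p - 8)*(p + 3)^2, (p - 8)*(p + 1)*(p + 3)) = p^2 - 5*p - 24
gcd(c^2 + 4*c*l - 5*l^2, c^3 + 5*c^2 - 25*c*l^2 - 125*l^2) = c + 5*l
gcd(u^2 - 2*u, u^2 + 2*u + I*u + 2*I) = 1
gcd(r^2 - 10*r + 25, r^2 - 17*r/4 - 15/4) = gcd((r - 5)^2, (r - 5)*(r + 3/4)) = r - 5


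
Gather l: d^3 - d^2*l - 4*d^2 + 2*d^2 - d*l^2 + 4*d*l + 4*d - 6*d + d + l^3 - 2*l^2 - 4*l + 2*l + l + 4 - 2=d^3 - 2*d^2 - d + l^3 + l^2*(-d - 2) + l*(-d^2 + 4*d - 1) + 2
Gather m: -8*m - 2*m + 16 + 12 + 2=30 - 10*m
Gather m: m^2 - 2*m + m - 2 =m^2 - m - 2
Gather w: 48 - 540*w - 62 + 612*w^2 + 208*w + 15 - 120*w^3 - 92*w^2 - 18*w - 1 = -120*w^3 + 520*w^2 - 350*w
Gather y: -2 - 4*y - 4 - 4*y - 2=-8*y - 8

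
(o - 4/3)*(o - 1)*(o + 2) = o^3 - o^2/3 - 10*o/3 + 8/3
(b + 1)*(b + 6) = b^2 + 7*b + 6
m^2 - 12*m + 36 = (m - 6)^2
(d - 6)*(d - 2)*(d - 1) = d^3 - 9*d^2 + 20*d - 12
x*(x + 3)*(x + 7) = x^3 + 10*x^2 + 21*x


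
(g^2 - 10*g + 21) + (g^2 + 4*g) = 2*g^2 - 6*g + 21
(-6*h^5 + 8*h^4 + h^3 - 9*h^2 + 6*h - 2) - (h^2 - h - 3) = -6*h^5 + 8*h^4 + h^3 - 10*h^2 + 7*h + 1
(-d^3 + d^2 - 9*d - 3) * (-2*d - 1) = 2*d^4 - d^3 + 17*d^2 + 15*d + 3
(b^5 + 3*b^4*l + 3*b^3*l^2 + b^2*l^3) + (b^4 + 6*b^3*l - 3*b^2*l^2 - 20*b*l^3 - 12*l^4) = b^5 + 3*b^4*l + b^4 + 3*b^3*l^2 + 6*b^3*l + b^2*l^3 - 3*b^2*l^2 - 20*b*l^3 - 12*l^4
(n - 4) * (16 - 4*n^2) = -4*n^3 + 16*n^2 + 16*n - 64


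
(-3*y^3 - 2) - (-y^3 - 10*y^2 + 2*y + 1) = -2*y^3 + 10*y^2 - 2*y - 3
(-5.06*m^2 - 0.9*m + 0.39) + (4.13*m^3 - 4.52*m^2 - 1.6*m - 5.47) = 4.13*m^3 - 9.58*m^2 - 2.5*m - 5.08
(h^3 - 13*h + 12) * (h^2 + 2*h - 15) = h^5 + 2*h^4 - 28*h^3 - 14*h^2 + 219*h - 180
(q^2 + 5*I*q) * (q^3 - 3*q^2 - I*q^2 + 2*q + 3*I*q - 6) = q^5 - 3*q^4 + 4*I*q^4 + 7*q^3 - 12*I*q^3 - 21*q^2 + 10*I*q^2 - 30*I*q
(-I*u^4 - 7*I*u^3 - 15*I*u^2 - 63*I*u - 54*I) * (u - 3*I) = -I*u^5 - 3*u^4 - 7*I*u^4 - 21*u^3 - 15*I*u^3 - 45*u^2 - 63*I*u^2 - 189*u - 54*I*u - 162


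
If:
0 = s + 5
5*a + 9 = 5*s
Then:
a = -34/5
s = -5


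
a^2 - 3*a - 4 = (a - 4)*(a + 1)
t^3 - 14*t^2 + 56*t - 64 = (t - 8)*(t - 4)*(t - 2)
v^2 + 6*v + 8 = (v + 2)*(v + 4)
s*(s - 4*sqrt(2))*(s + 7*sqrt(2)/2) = s^3 - sqrt(2)*s^2/2 - 28*s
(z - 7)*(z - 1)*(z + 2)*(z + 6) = z^4 - 45*z^2 - 40*z + 84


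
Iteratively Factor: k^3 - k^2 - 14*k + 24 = (k - 3)*(k^2 + 2*k - 8) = (k - 3)*(k + 4)*(k - 2)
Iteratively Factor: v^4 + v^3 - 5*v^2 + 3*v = (v + 3)*(v^3 - 2*v^2 + v) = v*(v + 3)*(v^2 - 2*v + 1) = v*(v - 1)*(v + 3)*(v - 1)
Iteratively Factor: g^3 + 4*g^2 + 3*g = (g + 3)*(g^2 + g) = (g + 1)*(g + 3)*(g)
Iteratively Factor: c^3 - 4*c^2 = (c)*(c^2 - 4*c) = c^2*(c - 4)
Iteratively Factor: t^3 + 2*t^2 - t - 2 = (t - 1)*(t^2 + 3*t + 2) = (t - 1)*(t + 1)*(t + 2)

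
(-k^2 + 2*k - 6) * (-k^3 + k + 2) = k^5 - 2*k^4 + 5*k^3 - 2*k - 12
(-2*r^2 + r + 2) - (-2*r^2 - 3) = r + 5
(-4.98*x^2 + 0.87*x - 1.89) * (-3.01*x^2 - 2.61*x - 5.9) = 14.9898*x^4 + 10.3791*x^3 + 32.8002*x^2 - 0.200100000000001*x + 11.151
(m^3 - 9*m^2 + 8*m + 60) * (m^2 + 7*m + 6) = m^5 - 2*m^4 - 49*m^3 + 62*m^2 + 468*m + 360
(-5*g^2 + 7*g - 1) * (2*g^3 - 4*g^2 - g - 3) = -10*g^5 + 34*g^4 - 25*g^3 + 12*g^2 - 20*g + 3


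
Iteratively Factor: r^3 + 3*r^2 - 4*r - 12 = (r + 2)*(r^2 + r - 6) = (r + 2)*(r + 3)*(r - 2)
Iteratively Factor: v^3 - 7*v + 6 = (v - 2)*(v^2 + 2*v - 3) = (v - 2)*(v - 1)*(v + 3)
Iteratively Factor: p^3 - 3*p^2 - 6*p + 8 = (p - 1)*(p^2 - 2*p - 8) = (p - 1)*(p + 2)*(p - 4)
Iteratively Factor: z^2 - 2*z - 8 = (z + 2)*(z - 4)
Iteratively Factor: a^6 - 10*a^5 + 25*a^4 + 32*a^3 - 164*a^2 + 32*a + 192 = (a - 3)*(a^5 - 7*a^4 + 4*a^3 + 44*a^2 - 32*a - 64) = (a - 4)*(a - 3)*(a^4 - 3*a^3 - 8*a^2 + 12*a + 16) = (a - 4)*(a - 3)*(a - 2)*(a^3 - a^2 - 10*a - 8) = (a - 4)^2*(a - 3)*(a - 2)*(a^2 + 3*a + 2) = (a - 4)^2*(a - 3)*(a - 2)*(a + 1)*(a + 2)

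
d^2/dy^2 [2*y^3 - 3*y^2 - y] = 12*y - 6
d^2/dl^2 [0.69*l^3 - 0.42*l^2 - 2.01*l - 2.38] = 4.14*l - 0.84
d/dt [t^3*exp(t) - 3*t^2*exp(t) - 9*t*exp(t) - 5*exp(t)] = (t^3 - 15*t - 14)*exp(t)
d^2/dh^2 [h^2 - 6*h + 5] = 2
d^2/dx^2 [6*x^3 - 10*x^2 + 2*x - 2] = 36*x - 20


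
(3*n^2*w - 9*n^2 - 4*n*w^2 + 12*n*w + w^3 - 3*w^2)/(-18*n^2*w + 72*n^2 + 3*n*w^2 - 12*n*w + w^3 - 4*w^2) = (-n*w + 3*n + w^2 - 3*w)/(6*n*w - 24*n + w^2 - 4*w)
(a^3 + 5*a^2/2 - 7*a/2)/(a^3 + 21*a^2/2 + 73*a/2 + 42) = a*(a - 1)/(a^2 + 7*a + 12)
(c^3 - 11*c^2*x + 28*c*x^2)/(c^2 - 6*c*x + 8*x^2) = c*(-c + 7*x)/(-c + 2*x)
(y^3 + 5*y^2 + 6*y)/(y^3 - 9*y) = (y + 2)/(y - 3)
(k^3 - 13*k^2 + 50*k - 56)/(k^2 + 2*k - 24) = (k^2 - 9*k + 14)/(k + 6)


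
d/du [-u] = -1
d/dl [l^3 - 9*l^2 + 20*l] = 3*l^2 - 18*l + 20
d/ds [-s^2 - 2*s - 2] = -2*s - 2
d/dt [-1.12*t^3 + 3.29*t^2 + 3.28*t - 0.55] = -3.36*t^2 + 6.58*t + 3.28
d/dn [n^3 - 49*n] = 3*n^2 - 49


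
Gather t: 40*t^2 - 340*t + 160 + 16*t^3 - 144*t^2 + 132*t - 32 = 16*t^3 - 104*t^2 - 208*t + 128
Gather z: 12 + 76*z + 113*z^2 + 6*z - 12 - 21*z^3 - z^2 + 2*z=-21*z^3 + 112*z^2 + 84*z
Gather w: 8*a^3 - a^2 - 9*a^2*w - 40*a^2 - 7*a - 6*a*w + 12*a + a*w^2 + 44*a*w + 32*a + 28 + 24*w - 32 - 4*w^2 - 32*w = 8*a^3 - 41*a^2 + 37*a + w^2*(a - 4) + w*(-9*a^2 + 38*a - 8) - 4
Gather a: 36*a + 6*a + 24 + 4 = 42*a + 28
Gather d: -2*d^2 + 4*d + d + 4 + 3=-2*d^2 + 5*d + 7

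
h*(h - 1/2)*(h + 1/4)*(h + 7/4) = h^4 + 3*h^3/2 - 9*h^2/16 - 7*h/32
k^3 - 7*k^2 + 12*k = k*(k - 4)*(k - 3)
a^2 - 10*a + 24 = (a - 6)*(a - 4)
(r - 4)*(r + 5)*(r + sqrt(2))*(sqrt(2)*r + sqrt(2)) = sqrt(2)*r^4 + 2*r^3 + 2*sqrt(2)*r^3 - 19*sqrt(2)*r^2 + 4*r^2 - 38*r - 20*sqrt(2)*r - 40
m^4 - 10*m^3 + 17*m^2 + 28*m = m*(m - 7)*(m - 4)*(m + 1)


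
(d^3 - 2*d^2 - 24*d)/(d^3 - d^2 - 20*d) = (d - 6)/(d - 5)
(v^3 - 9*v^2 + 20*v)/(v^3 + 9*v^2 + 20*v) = (v^2 - 9*v + 20)/(v^2 + 9*v + 20)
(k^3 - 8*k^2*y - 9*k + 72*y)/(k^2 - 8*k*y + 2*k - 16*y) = (k^2 - 9)/(k + 2)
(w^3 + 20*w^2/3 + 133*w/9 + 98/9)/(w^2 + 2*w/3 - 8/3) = (9*w^2 + 42*w + 49)/(3*(3*w - 4))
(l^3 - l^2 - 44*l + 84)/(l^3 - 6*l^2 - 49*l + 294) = (l - 2)/(l - 7)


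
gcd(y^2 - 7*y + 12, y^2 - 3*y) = y - 3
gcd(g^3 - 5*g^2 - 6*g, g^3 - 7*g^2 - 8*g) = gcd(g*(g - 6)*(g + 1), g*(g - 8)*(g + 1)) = g^2 + g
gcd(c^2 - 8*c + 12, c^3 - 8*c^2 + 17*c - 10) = c - 2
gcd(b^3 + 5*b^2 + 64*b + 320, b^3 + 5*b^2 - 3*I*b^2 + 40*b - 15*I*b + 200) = b^2 + b*(5 - 8*I) - 40*I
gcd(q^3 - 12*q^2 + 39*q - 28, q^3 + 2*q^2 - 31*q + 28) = q^2 - 5*q + 4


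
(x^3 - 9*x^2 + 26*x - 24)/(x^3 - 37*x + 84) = (x - 2)/(x + 7)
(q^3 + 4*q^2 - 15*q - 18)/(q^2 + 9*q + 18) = (q^2 - 2*q - 3)/(q + 3)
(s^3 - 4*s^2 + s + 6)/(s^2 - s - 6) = (s^2 - s - 2)/(s + 2)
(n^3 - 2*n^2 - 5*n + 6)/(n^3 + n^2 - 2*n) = (n - 3)/n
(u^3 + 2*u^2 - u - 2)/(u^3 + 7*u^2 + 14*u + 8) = (u - 1)/(u + 4)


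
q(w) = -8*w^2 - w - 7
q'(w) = -16*w - 1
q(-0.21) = -7.14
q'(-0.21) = 2.36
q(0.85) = -13.63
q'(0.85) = -14.60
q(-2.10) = -40.18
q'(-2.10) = 32.60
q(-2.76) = -65.18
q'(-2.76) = 43.16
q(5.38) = -243.94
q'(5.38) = -87.08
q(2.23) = -49.01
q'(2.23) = -36.68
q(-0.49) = -8.43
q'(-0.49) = 6.84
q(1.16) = -18.92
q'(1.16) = -19.56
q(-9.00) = -646.00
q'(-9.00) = 143.00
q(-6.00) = -289.00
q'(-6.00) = 95.00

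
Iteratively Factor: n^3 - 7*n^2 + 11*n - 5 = (n - 1)*(n^2 - 6*n + 5) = (n - 1)^2*(n - 5)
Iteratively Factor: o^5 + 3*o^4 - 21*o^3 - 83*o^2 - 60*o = (o + 3)*(o^4 - 21*o^2 - 20*o) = (o - 5)*(o + 3)*(o^3 + 5*o^2 + 4*o) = (o - 5)*(o + 3)*(o + 4)*(o^2 + o) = (o - 5)*(o + 1)*(o + 3)*(o + 4)*(o)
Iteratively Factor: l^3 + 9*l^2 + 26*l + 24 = (l + 2)*(l^2 + 7*l + 12) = (l + 2)*(l + 3)*(l + 4)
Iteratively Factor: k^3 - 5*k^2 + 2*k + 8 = (k - 2)*(k^2 - 3*k - 4) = (k - 2)*(k + 1)*(k - 4)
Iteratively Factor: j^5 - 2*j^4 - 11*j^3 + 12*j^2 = (j)*(j^4 - 2*j^3 - 11*j^2 + 12*j) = j*(j + 3)*(j^3 - 5*j^2 + 4*j) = j*(j - 4)*(j + 3)*(j^2 - j) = j^2*(j - 4)*(j + 3)*(j - 1)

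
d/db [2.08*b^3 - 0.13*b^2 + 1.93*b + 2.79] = 6.24*b^2 - 0.26*b + 1.93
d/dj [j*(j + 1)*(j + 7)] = 3*j^2 + 16*j + 7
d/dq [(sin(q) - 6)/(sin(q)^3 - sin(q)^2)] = (19*sin(q) + cos(2*q) - 13)*cos(q)/((sin(q) - 1)^2*sin(q)^3)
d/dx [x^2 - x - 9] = 2*x - 1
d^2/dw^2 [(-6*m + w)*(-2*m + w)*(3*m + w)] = -10*m + 6*w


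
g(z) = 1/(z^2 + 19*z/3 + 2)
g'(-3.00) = -0.00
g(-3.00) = -0.12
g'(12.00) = 0.00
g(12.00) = 0.00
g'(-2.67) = -0.02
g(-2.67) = -0.13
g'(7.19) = -0.00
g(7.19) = 0.01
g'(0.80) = -0.13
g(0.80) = 0.13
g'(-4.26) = 0.05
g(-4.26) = -0.15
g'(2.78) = -0.02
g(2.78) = 0.04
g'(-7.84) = 0.05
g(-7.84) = 0.07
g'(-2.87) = -0.01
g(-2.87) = -0.13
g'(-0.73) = -1.12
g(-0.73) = -0.48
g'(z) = (-2*z - 19/3)/(z^2 + 19*z/3 + 2)^2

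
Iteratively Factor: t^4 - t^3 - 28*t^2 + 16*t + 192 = (t - 4)*(t^3 + 3*t^2 - 16*t - 48) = (t - 4)*(t + 4)*(t^2 - t - 12) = (t - 4)^2*(t + 4)*(t + 3)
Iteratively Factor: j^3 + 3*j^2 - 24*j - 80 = (j - 5)*(j^2 + 8*j + 16) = (j - 5)*(j + 4)*(j + 4)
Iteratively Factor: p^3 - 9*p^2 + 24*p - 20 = (p - 2)*(p^2 - 7*p + 10) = (p - 2)^2*(p - 5)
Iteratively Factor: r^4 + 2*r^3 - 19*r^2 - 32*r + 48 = (r - 1)*(r^3 + 3*r^2 - 16*r - 48) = (r - 1)*(r + 4)*(r^2 - r - 12) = (r - 4)*(r - 1)*(r + 4)*(r + 3)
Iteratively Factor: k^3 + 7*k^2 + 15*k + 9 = (k + 3)*(k^2 + 4*k + 3) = (k + 3)^2*(k + 1)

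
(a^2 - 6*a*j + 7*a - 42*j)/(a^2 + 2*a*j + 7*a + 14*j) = (a - 6*j)/(a + 2*j)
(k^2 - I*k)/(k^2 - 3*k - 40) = k*(-k + I)/(-k^2 + 3*k + 40)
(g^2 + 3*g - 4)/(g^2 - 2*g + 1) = (g + 4)/(g - 1)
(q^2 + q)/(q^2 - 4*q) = (q + 1)/(q - 4)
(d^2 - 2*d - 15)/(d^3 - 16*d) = (d^2 - 2*d - 15)/(d*(d^2 - 16))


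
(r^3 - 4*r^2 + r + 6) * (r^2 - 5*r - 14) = r^5 - 9*r^4 + 7*r^3 + 57*r^2 - 44*r - 84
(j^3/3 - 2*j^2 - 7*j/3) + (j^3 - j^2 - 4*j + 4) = 4*j^3/3 - 3*j^2 - 19*j/3 + 4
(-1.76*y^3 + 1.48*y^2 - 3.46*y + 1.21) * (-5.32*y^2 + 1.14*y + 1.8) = 9.3632*y^5 - 9.88*y^4 + 16.9264*y^3 - 7.7176*y^2 - 4.8486*y + 2.178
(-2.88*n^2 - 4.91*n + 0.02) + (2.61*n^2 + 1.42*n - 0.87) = -0.27*n^2 - 3.49*n - 0.85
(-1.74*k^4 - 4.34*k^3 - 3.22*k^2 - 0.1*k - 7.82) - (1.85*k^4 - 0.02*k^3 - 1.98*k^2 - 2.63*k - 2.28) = -3.59*k^4 - 4.32*k^3 - 1.24*k^2 + 2.53*k - 5.54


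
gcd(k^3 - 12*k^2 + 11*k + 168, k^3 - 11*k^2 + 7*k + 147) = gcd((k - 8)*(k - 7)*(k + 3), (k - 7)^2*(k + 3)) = k^2 - 4*k - 21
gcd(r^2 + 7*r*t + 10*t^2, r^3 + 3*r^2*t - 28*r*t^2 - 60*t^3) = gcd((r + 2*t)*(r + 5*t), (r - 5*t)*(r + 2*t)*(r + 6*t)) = r + 2*t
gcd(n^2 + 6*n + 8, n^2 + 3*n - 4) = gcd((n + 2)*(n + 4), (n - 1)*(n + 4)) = n + 4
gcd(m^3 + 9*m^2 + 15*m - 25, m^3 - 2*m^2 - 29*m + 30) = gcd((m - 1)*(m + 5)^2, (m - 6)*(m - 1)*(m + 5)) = m^2 + 4*m - 5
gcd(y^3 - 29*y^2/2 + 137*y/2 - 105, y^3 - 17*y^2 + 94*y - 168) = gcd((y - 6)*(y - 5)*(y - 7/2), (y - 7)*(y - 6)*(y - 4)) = y - 6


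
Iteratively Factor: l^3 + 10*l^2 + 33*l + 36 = (l + 3)*(l^2 + 7*l + 12) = (l + 3)*(l + 4)*(l + 3)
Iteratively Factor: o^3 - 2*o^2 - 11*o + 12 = (o - 1)*(o^2 - o - 12) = (o - 4)*(o - 1)*(o + 3)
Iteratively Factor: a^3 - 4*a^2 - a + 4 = (a - 1)*(a^2 - 3*a - 4) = (a - 1)*(a + 1)*(a - 4)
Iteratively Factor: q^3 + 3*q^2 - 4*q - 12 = (q - 2)*(q^2 + 5*q + 6) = (q - 2)*(q + 3)*(q + 2)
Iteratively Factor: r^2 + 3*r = (r)*(r + 3)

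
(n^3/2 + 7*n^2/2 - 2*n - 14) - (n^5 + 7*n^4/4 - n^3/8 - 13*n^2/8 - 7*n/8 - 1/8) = -n^5 - 7*n^4/4 + 5*n^3/8 + 41*n^2/8 - 9*n/8 - 111/8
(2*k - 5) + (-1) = 2*k - 6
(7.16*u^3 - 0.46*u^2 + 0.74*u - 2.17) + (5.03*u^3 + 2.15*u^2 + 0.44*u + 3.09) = 12.19*u^3 + 1.69*u^2 + 1.18*u + 0.92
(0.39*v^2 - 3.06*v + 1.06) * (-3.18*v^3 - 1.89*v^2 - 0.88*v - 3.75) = -1.2402*v^5 + 8.9937*v^4 + 2.0694*v^3 - 0.7731*v^2 + 10.5422*v - 3.975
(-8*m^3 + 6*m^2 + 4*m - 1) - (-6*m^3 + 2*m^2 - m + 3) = -2*m^3 + 4*m^2 + 5*m - 4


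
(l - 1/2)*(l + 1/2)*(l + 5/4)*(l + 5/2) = l^4 + 15*l^3/4 + 23*l^2/8 - 15*l/16 - 25/32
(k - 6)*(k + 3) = k^2 - 3*k - 18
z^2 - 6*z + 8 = (z - 4)*(z - 2)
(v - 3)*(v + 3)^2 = v^3 + 3*v^2 - 9*v - 27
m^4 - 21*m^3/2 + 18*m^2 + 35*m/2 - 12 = (m - 8)*(m - 3)*(m - 1/2)*(m + 1)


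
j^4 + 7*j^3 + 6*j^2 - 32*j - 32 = (j - 2)*(j + 1)*(j + 4)^2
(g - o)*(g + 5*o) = g^2 + 4*g*o - 5*o^2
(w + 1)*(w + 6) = w^2 + 7*w + 6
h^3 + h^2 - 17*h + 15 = (h - 3)*(h - 1)*(h + 5)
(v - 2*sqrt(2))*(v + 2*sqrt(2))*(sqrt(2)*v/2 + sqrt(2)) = sqrt(2)*v^3/2 + sqrt(2)*v^2 - 4*sqrt(2)*v - 8*sqrt(2)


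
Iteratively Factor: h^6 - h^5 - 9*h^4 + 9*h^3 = (h - 3)*(h^5 + 2*h^4 - 3*h^3) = h*(h - 3)*(h^4 + 2*h^3 - 3*h^2) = h*(h - 3)*(h + 3)*(h^3 - h^2) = h^2*(h - 3)*(h + 3)*(h^2 - h) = h^3*(h - 3)*(h + 3)*(h - 1)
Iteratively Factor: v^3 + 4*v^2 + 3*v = (v + 3)*(v^2 + v) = v*(v + 3)*(v + 1)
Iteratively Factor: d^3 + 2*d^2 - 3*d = (d)*(d^2 + 2*d - 3) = d*(d + 3)*(d - 1)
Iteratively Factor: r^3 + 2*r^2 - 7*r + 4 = (r - 1)*(r^2 + 3*r - 4) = (r - 1)*(r + 4)*(r - 1)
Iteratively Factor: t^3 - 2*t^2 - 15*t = (t + 3)*(t^2 - 5*t) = t*(t + 3)*(t - 5)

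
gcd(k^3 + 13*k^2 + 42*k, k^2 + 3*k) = k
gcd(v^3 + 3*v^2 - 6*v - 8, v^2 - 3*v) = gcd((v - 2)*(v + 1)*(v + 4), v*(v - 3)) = 1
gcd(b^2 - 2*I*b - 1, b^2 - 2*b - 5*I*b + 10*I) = 1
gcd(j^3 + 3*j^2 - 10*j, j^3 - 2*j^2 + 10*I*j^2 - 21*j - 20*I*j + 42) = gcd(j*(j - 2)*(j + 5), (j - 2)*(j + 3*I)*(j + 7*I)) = j - 2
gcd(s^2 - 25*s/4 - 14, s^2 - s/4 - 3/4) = 1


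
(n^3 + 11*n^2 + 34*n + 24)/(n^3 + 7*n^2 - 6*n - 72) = (n + 1)/(n - 3)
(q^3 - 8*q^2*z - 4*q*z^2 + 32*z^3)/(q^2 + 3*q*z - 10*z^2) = (q^2 - 6*q*z - 16*z^2)/(q + 5*z)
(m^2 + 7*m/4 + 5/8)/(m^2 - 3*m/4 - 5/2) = (m + 1/2)/(m - 2)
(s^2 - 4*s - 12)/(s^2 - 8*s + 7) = (s^2 - 4*s - 12)/(s^2 - 8*s + 7)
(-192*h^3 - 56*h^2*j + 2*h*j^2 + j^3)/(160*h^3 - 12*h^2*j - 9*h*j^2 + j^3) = (-6*h - j)/(5*h - j)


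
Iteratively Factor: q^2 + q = (q)*(q + 1)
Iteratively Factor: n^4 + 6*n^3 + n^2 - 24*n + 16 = (n + 4)*(n^3 + 2*n^2 - 7*n + 4) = (n - 1)*(n + 4)*(n^2 + 3*n - 4) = (n - 1)^2*(n + 4)*(n + 4)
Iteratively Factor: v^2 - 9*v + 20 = (v - 4)*(v - 5)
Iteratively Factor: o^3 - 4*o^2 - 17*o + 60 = (o - 5)*(o^2 + o - 12) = (o - 5)*(o - 3)*(o + 4)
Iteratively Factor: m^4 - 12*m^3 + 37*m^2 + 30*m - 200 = (m + 2)*(m^3 - 14*m^2 + 65*m - 100) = (m - 5)*(m + 2)*(m^2 - 9*m + 20) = (m - 5)^2*(m + 2)*(m - 4)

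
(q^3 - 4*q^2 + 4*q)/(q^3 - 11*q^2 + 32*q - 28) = q/(q - 7)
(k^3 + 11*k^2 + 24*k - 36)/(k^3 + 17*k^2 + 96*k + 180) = (k - 1)/(k + 5)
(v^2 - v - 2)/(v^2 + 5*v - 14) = (v + 1)/(v + 7)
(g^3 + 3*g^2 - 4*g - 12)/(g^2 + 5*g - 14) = (g^2 + 5*g + 6)/(g + 7)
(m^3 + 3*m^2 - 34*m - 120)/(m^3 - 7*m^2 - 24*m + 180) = (m + 4)/(m - 6)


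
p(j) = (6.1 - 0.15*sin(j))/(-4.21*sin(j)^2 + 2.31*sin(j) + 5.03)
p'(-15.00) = 12.07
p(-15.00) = 3.55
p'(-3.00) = 1.03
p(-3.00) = 1.32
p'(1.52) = 0.18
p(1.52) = 1.90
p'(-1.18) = -48.19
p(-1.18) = -8.85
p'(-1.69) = 3.95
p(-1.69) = -4.42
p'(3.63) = 3.79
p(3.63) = 2.04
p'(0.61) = 0.48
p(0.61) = 1.21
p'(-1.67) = 3.19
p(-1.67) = -4.35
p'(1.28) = 0.85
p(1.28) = 1.76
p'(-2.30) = 38.17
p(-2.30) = 6.43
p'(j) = (6.1 - 0.15*sin(j))*(8.42*sin(j)*cos(j) - 2.31*cos(j))/(-4.21*sin(j)^2 + 2.31*sin(j) + 5.03)^2 - 0.15*cos(j)/(-4.21*sin(j)^2 + 2.31*sin(j) + 5.03) = (-0.6315*sin(j)^2 + 51.362*sin(j) - 14.8455)*cos(j)/(17.7241*sin(j)^4 - 19.4502*sin(j)^3 - 37.0165*sin(j)^2 + 23.2386*sin(j) + 25.3009)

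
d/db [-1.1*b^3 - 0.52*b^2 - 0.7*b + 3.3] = -3.3*b^2 - 1.04*b - 0.7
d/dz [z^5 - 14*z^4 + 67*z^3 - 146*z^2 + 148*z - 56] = 5*z^4 - 56*z^3 + 201*z^2 - 292*z + 148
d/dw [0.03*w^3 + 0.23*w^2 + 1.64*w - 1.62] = 0.09*w^2 + 0.46*w + 1.64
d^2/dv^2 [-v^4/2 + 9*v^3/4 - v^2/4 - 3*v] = -6*v^2 + 27*v/2 - 1/2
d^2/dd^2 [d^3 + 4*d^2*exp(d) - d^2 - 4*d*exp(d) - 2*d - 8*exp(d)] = 4*d^2*exp(d) + 12*d*exp(d) + 6*d - 8*exp(d) - 2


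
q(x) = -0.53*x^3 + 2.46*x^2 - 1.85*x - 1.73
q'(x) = -1.59*x^2 + 4.92*x - 1.85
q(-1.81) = 12.82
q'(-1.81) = -15.96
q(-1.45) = 7.74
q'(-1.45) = -12.33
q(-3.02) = 40.89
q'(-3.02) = -31.21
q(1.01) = -1.64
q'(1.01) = 1.50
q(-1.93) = 14.81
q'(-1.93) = -17.27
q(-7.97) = 437.59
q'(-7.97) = -142.06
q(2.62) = 0.78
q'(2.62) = 0.13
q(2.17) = 0.42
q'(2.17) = 1.34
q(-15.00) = 2368.27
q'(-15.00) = -433.40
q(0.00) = -1.73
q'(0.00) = -1.85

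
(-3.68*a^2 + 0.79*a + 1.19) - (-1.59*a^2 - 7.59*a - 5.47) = -2.09*a^2 + 8.38*a + 6.66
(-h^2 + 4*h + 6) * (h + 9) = -h^3 - 5*h^2 + 42*h + 54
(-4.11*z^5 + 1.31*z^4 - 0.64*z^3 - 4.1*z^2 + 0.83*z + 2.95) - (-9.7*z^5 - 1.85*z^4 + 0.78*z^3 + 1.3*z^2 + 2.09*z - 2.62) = 5.59*z^5 + 3.16*z^4 - 1.42*z^3 - 5.4*z^2 - 1.26*z + 5.57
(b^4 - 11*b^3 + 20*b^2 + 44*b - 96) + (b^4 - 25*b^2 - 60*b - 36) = 2*b^4 - 11*b^3 - 5*b^2 - 16*b - 132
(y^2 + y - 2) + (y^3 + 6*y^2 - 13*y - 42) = y^3 + 7*y^2 - 12*y - 44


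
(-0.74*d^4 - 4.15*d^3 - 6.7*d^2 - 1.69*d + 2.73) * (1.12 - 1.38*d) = 1.0212*d^5 + 4.8982*d^4 + 4.598*d^3 - 5.1718*d^2 - 5.6602*d + 3.0576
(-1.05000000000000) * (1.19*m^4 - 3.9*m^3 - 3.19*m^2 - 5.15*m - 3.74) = -1.2495*m^4 + 4.095*m^3 + 3.3495*m^2 + 5.4075*m + 3.927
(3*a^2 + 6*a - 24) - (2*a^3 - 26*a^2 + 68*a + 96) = -2*a^3 + 29*a^2 - 62*a - 120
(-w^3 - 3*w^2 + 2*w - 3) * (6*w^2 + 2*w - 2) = -6*w^5 - 20*w^4 + 8*w^3 - 8*w^2 - 10*w + 6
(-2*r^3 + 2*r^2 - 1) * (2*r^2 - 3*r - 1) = -4*r^5 + 10*r^4 - 4*r^3 - 4*r^2 + 3*r + 1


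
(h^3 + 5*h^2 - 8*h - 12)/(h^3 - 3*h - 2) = (h + 6)/(h + 1)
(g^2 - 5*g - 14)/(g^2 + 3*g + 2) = (g - 7)/(g + 1)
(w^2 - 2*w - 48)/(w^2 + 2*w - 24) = (w - 8)/(w - 4)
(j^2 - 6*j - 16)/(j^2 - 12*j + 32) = (j + 2)/(j - 4)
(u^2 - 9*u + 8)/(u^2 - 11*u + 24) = (u - 1)/(u - 3)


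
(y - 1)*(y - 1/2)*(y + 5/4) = y^3 - y^2/4 - 11*y/8 + 5/8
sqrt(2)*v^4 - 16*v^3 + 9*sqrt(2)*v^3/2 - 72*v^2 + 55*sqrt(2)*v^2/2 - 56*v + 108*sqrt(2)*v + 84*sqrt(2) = (v + 7/2)*(v - 6*sqrt(2))*(v - 2*sqrt(2))*(sqrt(2)*v + sqrt(2))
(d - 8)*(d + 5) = d^2 - 3*d - 40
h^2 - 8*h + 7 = (h - 7)*(h - 1)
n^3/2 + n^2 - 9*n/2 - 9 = (n/2 + 1)*(n - 3)*(n + 3)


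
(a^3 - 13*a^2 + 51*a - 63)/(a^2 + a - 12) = (a^2 - 10*a + 21)/(a + 4)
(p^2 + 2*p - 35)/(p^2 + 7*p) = (p - 5)/p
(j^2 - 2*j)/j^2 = (j - 2)/j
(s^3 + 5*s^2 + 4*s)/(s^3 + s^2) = (s + 4)/s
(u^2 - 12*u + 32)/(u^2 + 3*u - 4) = (u^2 - 12*u + 32)/(u^2 + 3*u - 4)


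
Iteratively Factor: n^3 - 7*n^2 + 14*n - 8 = (n - 4)*(n^2 - 3*n + 2) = (n - 4)*(n - 2)*(n - 1)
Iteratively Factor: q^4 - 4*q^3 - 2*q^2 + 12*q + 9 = (q + 1)*(q^3 - 5*q^2 + 3*q + 9) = (q + 1)^2*(q^2 - 6*q + 9) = (q - 3)*(q + 1)^2*(q - 3)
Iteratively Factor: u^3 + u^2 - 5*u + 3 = (u - 1)*(u^2 + 2*u - 3) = (u - 1)*(u + 3)*(u - 1)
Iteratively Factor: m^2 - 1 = (m - 1)*(m + 1)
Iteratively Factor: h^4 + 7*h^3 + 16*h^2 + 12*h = (h + 2)*(h^3 + 5*h^2 + 6*h) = (h + 2)^2*(h^2 + 3*h) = (h + 2)^2*(h + 3)*(h)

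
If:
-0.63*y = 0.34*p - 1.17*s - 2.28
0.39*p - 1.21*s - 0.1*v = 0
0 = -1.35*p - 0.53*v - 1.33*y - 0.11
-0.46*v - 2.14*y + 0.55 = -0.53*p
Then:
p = 5.31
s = 4.88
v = -38.39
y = 9.82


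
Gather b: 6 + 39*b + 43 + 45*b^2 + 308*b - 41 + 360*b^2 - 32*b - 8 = 405*b^2 + 315*b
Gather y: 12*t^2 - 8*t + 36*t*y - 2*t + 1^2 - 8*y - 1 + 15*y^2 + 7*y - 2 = 12*t^2 - 10*t + 15*y^2 + y*(36*t - 1) - 2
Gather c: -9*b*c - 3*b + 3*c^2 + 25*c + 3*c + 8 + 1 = -3*b + 3*c^2 + c*(28 - 9*b) + 9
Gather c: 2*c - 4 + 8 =2*c + 4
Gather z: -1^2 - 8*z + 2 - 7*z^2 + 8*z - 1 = -7*z^2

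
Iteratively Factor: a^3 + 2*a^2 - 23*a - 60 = (a + 4)*(a^2 - 2*a - 15) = (a - 5)*(a + 4)*(a + 3)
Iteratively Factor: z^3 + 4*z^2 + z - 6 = (z - 1)*(z^2 + 5*z + 6) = (z - 1)*(z + 2)*(z + 3)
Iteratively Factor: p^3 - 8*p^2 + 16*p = (p - 4)*(p^2 - 4*p) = p*(p - 4)*(p - 4)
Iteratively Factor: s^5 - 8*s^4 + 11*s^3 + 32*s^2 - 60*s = (s - 2)*(s^4 - 6*s^3 - s^2 + 30*s) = (s - 5)*(s - 2)*(s^3 - s^2 - 6*s) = (s - 5)*(s - 2)*(s + 2)*(s^2 - 3*s) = (s - 5)*(s - 3)*(s - 2)*(s + 2)*(s)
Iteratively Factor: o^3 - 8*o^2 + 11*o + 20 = (o - 4)*(o^2 - 4*o - 5) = (o - 4)*(o + 1)*(o - 5)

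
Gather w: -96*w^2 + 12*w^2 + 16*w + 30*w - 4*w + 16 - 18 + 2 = -84*w^2 + 42*w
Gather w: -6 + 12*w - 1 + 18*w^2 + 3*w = 18*w^2 + 15*w - 7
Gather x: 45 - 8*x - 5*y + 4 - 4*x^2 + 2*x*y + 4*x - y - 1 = -4*x^2 + x*(2*y - 4) - 6*y + 48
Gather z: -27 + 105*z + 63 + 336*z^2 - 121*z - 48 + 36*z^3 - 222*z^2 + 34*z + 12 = 36*z^3 + 114*z^2 + 18*z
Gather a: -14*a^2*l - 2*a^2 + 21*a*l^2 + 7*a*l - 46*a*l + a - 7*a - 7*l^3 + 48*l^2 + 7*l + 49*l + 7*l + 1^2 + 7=a^2*(-14*l - 2) + a*(21*l^2 - 39*l - 6) - 7*l^3 + 48*l^2 + 63*l + 8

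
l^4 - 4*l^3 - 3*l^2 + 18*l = l*(l - 3)^2*(l + 2)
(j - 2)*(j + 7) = j^2 + 5*j - 14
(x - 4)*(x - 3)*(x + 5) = x^3 - 2*x^2 - 23*x + 60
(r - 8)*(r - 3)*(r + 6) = r^3 - 5*r^2 - 42*r + 144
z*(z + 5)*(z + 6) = z^3 + 11*z^2 + 30*z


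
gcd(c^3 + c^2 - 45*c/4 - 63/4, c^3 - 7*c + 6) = c + 3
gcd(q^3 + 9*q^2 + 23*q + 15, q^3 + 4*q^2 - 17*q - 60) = q^2 + 8*q + 15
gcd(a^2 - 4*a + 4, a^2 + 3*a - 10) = a - 2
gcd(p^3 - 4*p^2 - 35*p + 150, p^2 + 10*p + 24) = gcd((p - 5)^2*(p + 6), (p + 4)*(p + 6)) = p + 6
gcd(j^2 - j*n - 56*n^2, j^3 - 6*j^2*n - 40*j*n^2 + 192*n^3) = j - 8*n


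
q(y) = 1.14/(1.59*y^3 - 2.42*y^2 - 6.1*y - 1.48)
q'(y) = 1.14*(-4.77*y^2 + 4.84*y + 6.1)/(1.59*y^3 - 2.42*y^2 - 6.1*y - 1.48)^2 = (-5.4378*y^2 + 5.5176*y + 6.954)/(-1.59*y^3 + 2.42*y^2 + 6.1*y + 1.48)^2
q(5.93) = 0.01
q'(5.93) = -0.00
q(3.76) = 0.04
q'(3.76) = -0.07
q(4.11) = 0.03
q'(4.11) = -0.03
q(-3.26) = -0.02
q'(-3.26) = -0.02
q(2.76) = -0.34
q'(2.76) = -1.74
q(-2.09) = -0.08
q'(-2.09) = -0.15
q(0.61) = -0.20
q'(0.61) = 0.25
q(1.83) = -0.10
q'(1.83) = -0.01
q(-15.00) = -0.00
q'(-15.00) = -0.00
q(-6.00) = -0.00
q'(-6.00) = -0.00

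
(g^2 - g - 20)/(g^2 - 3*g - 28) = (g - 5)/(g - 7)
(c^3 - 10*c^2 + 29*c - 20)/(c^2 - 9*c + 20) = c - 1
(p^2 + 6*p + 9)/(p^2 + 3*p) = (p + 3)/p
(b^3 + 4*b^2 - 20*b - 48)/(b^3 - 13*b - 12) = (b^2 + 8*b + 12)/(b^2 + 4*b + 3)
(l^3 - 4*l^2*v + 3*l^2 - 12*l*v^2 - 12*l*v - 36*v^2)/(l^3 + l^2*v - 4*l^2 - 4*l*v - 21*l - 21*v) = (l^2 - 4*l*v - 12*v^2)/(l^2 + l*v - 7*l - 7*v)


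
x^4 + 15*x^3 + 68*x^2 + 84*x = x*(x + 2)*(x + 6)*(x + 7)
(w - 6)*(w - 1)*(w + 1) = w^3 - 6*w^2 - w + 6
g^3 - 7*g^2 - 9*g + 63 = (g - 7)*(g - 3)*(g + 3)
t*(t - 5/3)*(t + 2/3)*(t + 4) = t^4 + 3*t^3 - 46*t^2/9 - 40*t/9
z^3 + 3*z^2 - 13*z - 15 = (z - 3)*(z + 1)*(z + 5)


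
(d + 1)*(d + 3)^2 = d^3 + 7*d^2 + 15*d + 9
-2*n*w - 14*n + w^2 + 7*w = (-2*n + w)*(w + 7)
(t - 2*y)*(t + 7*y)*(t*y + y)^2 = t^4*y^2 + 5*t^3*y^3 + 2*t^3*y^2 - 14*t^2*y^4 + 10*t^2*y^3 + t^2*y^2 - 28*t*y^4 + 5*t*y^3 - 14*y^4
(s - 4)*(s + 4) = s^2 - 16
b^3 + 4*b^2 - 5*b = b*(b - 1)*(b + 5)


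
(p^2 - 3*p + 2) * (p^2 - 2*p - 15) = p^4 - 5*p^3 - 7*p^2 + 41*p - 30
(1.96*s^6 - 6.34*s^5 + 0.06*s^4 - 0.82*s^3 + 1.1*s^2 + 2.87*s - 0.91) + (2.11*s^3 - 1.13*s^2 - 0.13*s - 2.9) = 1.96*s^6 - 6.34*s^5 + 0.06*s^4 + 1.29*s^3 - 0.0299999999999998*s^2 + 2.74*s - 3.81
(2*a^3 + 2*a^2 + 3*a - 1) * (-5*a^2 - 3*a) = -10*a^5 - 16*a^4 - 21*a^3 - 4*a^2 + 3*a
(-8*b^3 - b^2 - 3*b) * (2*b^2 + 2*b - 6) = -16*b^5 - 18*b^4 + 40*b^3 + 18*b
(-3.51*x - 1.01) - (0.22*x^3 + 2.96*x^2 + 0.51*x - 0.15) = -0.22*x^3 - 2.96*x^2 - 4.02*x - 0.86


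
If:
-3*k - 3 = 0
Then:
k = -1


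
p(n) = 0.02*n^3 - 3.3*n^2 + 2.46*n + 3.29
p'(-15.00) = 114.96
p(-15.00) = -843.61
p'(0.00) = 2.46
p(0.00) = 3.29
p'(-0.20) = 3.78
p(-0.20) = 2.67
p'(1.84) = -9.48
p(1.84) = -3.23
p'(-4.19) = 31.17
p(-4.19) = -66.42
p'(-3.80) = 28.41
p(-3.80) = -54.81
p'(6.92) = -40.34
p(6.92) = -131.08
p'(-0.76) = 7.51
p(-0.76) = -0.49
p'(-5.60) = 41.30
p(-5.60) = -117.49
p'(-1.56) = 12.90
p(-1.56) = -8.65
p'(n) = 0.06*n^2 - 6.6*n + 2.46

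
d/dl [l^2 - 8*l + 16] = 2*l - 8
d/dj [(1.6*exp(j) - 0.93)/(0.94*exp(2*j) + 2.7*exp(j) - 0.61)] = (-1.504*exp(2*j) + 1.7484*exp(j) + 1.535)*exp(j)/(0.8836*exp(4*j) + 5.076*exp(3*j) + 6.1432*exp(2*j) - 3.294*exp(j) + 0.3721)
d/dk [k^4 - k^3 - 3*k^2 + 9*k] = 4*k^3 - 3*k^2 - 6*k + 9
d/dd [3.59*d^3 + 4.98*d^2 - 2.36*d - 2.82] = 10.77*d^2 + 9.96*d - 2.36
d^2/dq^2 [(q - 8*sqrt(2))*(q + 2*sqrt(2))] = 2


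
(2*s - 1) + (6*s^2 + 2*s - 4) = 6*s^2 + 4*s - 5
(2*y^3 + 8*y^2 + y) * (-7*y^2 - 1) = -14*y^5 - 56*y^4 - 9*y^3 - 8*y^2 - y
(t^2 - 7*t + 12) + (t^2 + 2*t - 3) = 2*t^2 - 5*t + 9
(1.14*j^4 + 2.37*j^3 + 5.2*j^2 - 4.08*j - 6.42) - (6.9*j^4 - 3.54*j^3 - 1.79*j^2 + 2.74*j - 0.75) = -5.76*j^4 + 5.91*j^3 + 6.99*j^2 - 6.82*j - 5.67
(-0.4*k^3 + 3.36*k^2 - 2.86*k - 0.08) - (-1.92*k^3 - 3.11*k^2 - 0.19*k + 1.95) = 1.52*k^3 + 6.47*k^2 - 2.67*k - 2.03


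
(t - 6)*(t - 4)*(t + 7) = t^3 - 3*t^2 - 46*t + 168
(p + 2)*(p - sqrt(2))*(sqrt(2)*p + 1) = sqrt(2)*p^3 - p^2 + 2*sqrt(2)*p^2 - 2*p - sqrt(2)*p - 2*sqrt(2)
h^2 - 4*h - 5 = (h - 5)*(h + 1)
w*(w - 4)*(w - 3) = w^3 - 7*w^2 + 12*w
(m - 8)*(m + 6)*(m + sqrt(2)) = m^3 - 2*m^2 + sqrt(2)*m^2 - 48*m - 2*sqrt(2)*m - 48*sqrt(2)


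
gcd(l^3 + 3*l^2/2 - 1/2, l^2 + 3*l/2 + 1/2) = l + 1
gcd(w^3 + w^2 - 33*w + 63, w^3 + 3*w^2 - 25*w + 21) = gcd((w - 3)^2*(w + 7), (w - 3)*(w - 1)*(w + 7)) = w^2 + 4*w - 21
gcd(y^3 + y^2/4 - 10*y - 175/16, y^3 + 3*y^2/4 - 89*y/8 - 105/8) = y^2 - 9*y/4 - 35/8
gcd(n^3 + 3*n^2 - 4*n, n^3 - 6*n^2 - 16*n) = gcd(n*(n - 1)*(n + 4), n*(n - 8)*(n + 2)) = n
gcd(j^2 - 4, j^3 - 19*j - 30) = j + 2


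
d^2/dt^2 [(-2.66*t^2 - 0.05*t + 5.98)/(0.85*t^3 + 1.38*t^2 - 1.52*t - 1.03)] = (-3.84370000000001*t^6 - 0.216750000000019*t^5 + 30.87438*t^4 + 68.150148*t^3 - 1.23793200000001*t^2 - 44.275368*t + 39.1449)/(0.614125*t^9 + 2.99115*t^8 + 1.56162*t^7 - 10.302213*t^6 - 10.041684*t^5 + 11.66502*t^4 + 12.156655*t^3 - 2.74701*t^2 - 4.837704*t - 1.092727)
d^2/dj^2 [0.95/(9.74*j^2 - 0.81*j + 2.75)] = (-180.24844*j^2 + 14.98986*j + 0.95*(19.48*j - 0.81)*(38.96*j - 1.62) - 50.8915)/(9.74*j^2 - 0.81*j + 2.75)^3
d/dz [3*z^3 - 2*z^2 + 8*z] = 9*z^2 - 4*z + 8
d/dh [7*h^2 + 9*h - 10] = 14*h + 9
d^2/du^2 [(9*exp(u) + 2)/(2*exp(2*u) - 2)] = (9*exp(4*u) + 8*exp(3*u) + 54*exp(2*u) + 8*exp(u) + 9)*exp(u)/(2*(exp(6*u) - 3*exp(4*u) + 3*exp(2*u) - 1))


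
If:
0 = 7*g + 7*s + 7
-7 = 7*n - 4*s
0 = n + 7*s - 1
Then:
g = -67/53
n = -45/53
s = 14/53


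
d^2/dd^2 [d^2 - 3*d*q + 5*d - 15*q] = 2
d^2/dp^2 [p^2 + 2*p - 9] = 2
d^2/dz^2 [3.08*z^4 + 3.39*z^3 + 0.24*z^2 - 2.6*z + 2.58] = 36.96*z^2 + 20.34*z + 0.48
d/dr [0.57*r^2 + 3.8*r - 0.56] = 1.14*r + 3.8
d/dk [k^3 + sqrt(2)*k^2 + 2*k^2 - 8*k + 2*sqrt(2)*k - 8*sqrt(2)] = 3*k^2 + 2*sqrt(2)*k + 4*k - 8 + 2*sqrt(2)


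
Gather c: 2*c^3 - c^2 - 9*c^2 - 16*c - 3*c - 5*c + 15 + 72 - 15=2*c^3 - 10*c^2 - 24*c + 72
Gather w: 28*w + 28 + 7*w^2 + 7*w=7*w^2 + 35*w + 28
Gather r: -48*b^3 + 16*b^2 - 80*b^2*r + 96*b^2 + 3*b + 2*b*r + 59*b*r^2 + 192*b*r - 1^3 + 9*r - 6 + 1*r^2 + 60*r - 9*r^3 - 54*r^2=-48*b^3 + 112*b^2 + 3*b - 9*r^3 + r^2*(59*b - 53) + r*(-80*b^2 + 194*b + 69) - 7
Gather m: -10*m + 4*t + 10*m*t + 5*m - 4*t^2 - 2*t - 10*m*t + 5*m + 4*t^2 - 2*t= 0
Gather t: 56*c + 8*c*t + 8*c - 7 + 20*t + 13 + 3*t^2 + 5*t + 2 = 64*c + 3*t^2 + t*(8*c + 25) + 8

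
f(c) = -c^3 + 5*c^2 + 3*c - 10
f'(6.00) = -45.00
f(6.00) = -28.00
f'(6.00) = -45.00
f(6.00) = -28.00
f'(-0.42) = -1.73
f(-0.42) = -10.30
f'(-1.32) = -15.43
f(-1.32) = -2.95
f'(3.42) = 2.11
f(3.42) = 18.74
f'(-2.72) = -46.40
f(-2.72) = 38.96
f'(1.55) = 11.29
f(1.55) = 2.94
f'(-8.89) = -323.00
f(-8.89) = 1061.09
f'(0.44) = 6.82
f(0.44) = -7.80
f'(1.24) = 10.79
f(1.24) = -0.50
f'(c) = -3*c^2 + 10*c + 3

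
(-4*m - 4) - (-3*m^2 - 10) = 3*m^2 - 4*m + 6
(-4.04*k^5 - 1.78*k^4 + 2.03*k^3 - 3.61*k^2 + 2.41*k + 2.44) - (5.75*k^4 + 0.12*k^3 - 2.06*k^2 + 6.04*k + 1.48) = -4.04*k^5 - 7.53*k^4 + 1.91*k^3 - 1.55*k^2 - 3.63*k + 0.96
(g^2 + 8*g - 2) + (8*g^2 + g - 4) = 9*g^2 + 9*g - 6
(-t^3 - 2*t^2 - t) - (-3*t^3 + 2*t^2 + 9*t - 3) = 2*t^3 - 4*t^2 - 10*t + 3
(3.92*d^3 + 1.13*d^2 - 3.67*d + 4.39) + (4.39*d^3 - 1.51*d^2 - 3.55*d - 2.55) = 8.31*d^3 - 0.38*d^2 - 7.22*d + 1.84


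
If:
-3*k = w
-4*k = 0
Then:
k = 0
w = 0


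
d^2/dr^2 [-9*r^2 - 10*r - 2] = -18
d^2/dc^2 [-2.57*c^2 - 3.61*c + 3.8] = -5.14000000000000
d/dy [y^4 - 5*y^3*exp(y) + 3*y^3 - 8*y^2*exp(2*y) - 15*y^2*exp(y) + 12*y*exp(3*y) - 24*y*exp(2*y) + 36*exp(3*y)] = -5*y^3*exp(y) + 4*y^3 - 16*y^2*exp(2*y) - 30*y^2*exp(y) + 9*y^2 + 36*y*exp(3*y) - 64*y*exp(2*y) - 30*y*exp(y) + 120*exp(3*y) - 24*exp(2*y)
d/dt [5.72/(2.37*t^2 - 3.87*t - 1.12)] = (22.1364 - 27.1128*t)/(-2.37*t^2 + 3.87*t + 1.12)^2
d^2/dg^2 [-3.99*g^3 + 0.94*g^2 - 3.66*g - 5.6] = 1.88 - 23.94*g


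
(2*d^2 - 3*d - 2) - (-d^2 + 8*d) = 3*d^2 - 11*d - 2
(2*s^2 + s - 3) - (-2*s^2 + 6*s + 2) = 4*s^2 - 5*s - 5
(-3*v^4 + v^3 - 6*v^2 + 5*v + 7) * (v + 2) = -3*v^5 - 5*v^4 - 4*v^3 - 7*v^2 + 17*v + 14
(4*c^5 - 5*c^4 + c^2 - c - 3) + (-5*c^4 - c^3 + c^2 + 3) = 4*c^5 - 10*c^4 - c^3 + 2*c^2 - c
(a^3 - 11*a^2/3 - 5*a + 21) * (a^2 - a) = a^5 - 14*a^4/3 - 4*a^3/3 + 26*a^2 - 21*a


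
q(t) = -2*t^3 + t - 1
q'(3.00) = -53.00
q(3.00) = -52.00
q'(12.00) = -863.00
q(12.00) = -3445.00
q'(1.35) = -9.94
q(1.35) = -4.57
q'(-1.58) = -13.98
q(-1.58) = 5.31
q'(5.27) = -165.64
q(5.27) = -288.46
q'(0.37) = 0.18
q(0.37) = -0.73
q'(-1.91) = -20.89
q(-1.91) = 11.03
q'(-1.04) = -5.49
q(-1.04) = 0.21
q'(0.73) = -2.20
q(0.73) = -1.05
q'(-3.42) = -69.18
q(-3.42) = 75.58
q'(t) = 1 - 6*t^2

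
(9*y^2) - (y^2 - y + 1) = 8*y^2 + y - 1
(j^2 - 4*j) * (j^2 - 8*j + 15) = j^4 - 12*j^3 + 47*j^2 - 60*j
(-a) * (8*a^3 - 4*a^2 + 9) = -8*a^4 + 4*a^3 - 9*a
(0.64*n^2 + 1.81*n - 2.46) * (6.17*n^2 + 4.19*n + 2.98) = 3.9488*n^4 + 13.8493*n^3 - 5.6871*n^2 - 4.9136*n - 7.3308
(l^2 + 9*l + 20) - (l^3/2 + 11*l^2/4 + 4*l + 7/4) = -l^3/2 - 7*l^2/4 + 5*l + 73/4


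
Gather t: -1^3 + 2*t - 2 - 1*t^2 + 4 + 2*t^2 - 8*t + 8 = t^2 - 6*t + 9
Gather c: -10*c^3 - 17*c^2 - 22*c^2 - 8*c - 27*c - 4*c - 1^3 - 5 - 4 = -10*c^3 - 39*c^2 - 39*c - 10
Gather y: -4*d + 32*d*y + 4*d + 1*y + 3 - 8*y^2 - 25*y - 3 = -8*y^2 + y*(32*d - 24)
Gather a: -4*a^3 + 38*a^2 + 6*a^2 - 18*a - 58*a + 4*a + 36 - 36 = -4*a^3 + 44*a^2 - 72*a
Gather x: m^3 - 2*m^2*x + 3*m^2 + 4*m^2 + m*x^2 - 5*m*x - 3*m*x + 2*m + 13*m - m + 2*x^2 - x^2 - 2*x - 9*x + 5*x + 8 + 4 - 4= m^3 + 7*m^2 + 14*m + x^2*(m + 1) + x*(-2*m^2 - 8*m - 6) + 8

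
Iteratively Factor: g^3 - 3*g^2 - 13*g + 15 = (g - 5)*(g^2 + 2*g - 3) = (g - 5)*(g + 3)*(g - 1)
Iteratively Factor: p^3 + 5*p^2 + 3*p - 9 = (p - 1)*(p^2 + 6*p + 9) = (p - 1)*(p + 3)*(p + 3)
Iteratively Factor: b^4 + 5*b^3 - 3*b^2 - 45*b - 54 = (b - 3)*(b^3 + 8*b^2 + 21*b + 18) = (b - 3)*(b + 2)*(b^2 + 6*b + 9) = (b - 3)*(b + 2)*(b + 3)*(b + 3)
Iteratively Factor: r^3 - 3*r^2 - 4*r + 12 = (r + 2)*(r^2 - 5*r + 6) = (r - 3)*(r + 2)*(r - 2)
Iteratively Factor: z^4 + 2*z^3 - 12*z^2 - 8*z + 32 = (z - 2)*(z^3 + 4*z^2 - 4*z - 16) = (z - 2)*(z + 2)*(z^2 + 2*z - 8) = (z - 2)*(z + 2)*(z + 4)*(z - 2)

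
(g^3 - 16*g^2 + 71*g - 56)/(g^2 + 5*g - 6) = (g^2 - 15*g + 56)/(g + 6)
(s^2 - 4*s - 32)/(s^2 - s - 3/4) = 4*(-s^2 + 4*s + 32)/(-4*s^2 + 4*s + 3)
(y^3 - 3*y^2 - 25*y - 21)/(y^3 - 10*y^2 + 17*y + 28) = (y + 3)/(y - 4)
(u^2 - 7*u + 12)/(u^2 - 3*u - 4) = (u - 3)/(u + 1)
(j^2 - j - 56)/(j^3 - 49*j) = (j - 8)/(j*(j - 7))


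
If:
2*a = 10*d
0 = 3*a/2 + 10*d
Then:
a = 0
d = 0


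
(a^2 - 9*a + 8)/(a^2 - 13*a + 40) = (a - 1)/(a - 5)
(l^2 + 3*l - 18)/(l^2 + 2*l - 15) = (l + 6)/(l + 5)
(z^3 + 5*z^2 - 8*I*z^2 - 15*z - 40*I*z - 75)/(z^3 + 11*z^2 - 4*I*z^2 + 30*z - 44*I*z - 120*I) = (z^2 - 8*I*z - 15)/(z^2 + z*(6 - 4*I) - 24*I)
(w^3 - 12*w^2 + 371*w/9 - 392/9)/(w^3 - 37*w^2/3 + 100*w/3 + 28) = (9*w^2 - 45*w + 56)/(3*(3*w^2 - 16*w - 12))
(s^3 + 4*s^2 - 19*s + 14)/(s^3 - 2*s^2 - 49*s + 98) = (s - 1)/(s - 7)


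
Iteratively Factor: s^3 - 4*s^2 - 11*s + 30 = (s - 5)*(s^2 + s - 6) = (s - 5)*(s + 3)*(s - 2)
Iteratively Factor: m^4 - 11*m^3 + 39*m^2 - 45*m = (m - 5)*(m^3 - 6*m^2 + 9*m) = m*(m - 5)*(m^2 - 6*m + 9) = m*(m - 5)*(m - 3)*(m - 3)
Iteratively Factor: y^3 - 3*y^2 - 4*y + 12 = (y - 3)*(y^2 - 4) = (y - 3)*(y - 2)*(y + 2)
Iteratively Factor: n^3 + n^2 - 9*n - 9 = (n + 3)*(n^2 - 2*n - 3) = (n - 3)*(n + 3)*(n + 1)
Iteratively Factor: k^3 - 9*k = (k)*(k^2 - 9) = k*(k + 3)*(k - 3)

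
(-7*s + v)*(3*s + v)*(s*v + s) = -21*s^3*v - 21*s^3 - 4*s^2*v^2 - 4*s^2*v + s*v^3 + s*v^2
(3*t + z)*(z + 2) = 3*t*z + 6*t + z^2 + 2*z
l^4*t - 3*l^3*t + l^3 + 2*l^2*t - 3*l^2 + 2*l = l*(l - 2)*(l - 1)*(l*t + 1)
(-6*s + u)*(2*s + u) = -12*s^2 - 4*s*u + u^2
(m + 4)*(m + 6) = m^2 + 10*m + 24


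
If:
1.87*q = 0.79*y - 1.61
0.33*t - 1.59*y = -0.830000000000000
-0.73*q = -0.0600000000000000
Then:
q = 0.08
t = 8.24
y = 2.23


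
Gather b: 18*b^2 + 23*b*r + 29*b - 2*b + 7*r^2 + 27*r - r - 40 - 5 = 18*b^2 + b*(23*r + 27) + 7*r^2 + 26*r - 45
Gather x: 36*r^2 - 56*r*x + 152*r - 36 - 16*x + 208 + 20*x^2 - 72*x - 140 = 36*r^2 + 152*r + 20*x^2 + x*(-56*r - 88) + 32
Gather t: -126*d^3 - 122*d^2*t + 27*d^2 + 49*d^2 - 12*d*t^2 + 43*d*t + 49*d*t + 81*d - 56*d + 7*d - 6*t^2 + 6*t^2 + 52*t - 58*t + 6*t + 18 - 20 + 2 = -126*d^3 + 76*d^2 - 12*d*t^2 + 32*d + t*(-122*d^2 + 92*d)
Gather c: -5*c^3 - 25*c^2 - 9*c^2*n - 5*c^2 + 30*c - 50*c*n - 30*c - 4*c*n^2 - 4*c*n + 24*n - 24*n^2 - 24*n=-5*c^3 + c^2*(-9*n - 30) + c*(-4*n^2 - 54*n) - 24*n^2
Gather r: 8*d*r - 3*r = r*(8*d - 3)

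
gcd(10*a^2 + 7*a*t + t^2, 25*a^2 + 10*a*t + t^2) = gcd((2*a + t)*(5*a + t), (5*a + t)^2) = 5*a + t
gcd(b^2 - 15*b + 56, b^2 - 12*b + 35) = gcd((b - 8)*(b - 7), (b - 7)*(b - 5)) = b - 7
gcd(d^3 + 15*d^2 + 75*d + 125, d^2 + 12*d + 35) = d + 5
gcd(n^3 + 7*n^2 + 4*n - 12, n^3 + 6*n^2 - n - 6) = n^2 + 5*n - 6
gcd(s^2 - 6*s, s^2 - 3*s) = s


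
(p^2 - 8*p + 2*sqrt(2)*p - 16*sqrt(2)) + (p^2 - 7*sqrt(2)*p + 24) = 2*p^2 - 8*p - 5*sqrt(2)*p - 16*sqrt(2) + 24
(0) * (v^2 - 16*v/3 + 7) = 0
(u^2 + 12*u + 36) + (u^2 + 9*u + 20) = 2*u^2 + 21*u + 56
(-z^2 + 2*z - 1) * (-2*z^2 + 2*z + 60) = 2*z^4 - 6*z^3 - 54*z^2 + 118*z - 60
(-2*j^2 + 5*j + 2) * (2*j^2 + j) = -4*j^4 + 8*j^3 + 9*j^2 + 2*j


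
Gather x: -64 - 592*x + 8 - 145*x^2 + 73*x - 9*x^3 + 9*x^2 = -9*x^3 - 136*x^2 - 519*x - 56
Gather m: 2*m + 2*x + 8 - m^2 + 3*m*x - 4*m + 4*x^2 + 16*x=-m^2 + m*(3*x - 2) + 4*x^2 + 18*x + 8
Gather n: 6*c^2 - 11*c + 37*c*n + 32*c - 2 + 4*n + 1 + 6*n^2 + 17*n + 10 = 6*c^2 + 21*c + 6*n^2 + n*(37*c + 21) + 9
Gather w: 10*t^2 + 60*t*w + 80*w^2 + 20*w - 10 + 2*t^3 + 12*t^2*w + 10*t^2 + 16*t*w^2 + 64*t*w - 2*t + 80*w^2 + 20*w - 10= 2*t^3 + 20*t^2 - 2*t + w^2*(16*t + 160) + w*(12*t^2 + 124*t + 40) - 20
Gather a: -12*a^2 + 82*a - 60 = -12*a^2 + 82*a - 60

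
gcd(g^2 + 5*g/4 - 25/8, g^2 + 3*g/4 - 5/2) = g - 5/4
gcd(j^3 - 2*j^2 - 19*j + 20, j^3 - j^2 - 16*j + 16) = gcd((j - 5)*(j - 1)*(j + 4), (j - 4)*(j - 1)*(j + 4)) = j^2 + 3*j - 4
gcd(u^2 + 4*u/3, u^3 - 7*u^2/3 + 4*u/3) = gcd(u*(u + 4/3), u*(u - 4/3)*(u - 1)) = u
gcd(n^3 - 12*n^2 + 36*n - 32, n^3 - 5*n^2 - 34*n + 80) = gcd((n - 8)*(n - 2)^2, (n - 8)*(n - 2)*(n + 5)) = n^2 - 10*n + 16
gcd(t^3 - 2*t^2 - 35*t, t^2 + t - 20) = t + 5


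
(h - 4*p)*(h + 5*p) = h^2 + h*p - 20*p^2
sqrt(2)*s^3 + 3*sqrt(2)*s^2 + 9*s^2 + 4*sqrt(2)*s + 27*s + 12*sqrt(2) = (s + 3)*(s + 4*sqrt(2))*(sqrt(2)*s + 1)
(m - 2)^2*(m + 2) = m^3 - 2*m^2 - 4*m + 8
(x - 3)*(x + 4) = x^2 + x - 12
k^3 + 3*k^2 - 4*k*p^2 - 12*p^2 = (k + 3)*(k - 2*p)*(k + 2*p)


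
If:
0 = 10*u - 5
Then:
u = 1/2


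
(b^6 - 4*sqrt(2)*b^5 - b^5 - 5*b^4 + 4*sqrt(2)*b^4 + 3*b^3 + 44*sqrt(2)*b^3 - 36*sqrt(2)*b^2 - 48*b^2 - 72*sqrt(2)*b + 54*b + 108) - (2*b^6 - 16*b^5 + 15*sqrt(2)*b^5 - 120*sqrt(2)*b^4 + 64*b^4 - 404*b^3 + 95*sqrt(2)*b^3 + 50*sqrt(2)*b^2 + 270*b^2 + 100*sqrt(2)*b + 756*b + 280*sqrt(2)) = -b^6 - 19*sqrt(2)*b^5 + 15*b^5 - 69*b^4 + 124*sqrt(2)*b^4 - 51*sqrt(2)*b^3 + 407*b^3 - 318*b^2 - 86*sqrt(2)*b^2 - 702*b - 172*sqrt(2)*b - 280*sqrt(2) + 108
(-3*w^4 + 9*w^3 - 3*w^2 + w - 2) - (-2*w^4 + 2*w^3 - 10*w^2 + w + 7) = -w^4 + 7*w^3 + 7*w^2 - 9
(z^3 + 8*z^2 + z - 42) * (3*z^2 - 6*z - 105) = 3*z^5 + 18*z^4 - 150*z^3 - 972*z^2 + 147*z + 4410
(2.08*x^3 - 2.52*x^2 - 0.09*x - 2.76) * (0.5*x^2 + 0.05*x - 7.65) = 1.04*x^5 - 1.156*x^4 - 16.083*x^3 + 17.8935*x^2 + 0.5505*x + 21.114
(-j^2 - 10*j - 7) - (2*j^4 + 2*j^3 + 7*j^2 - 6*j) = -2*j^4 - 2*j^3 - 8*j^2 - 4*j - 7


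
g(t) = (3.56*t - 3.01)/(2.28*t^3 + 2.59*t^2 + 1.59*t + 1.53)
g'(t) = (3.56*t - 3.01)*(-6.84*t^2 - 5.18*t - 1.59)/(2.28*t^3 + 2.59*t^2 + 1.59*t + 1.53)^2 + 3.56/(2.28*t^3 + 2.59*t^2 + 1.59*t + 1.53) = (-16.2336*t^3 + 11.368*t^2 + 15.5918*t + 10.2327)/(5.1984*t^6 + 11.8104*t^5 + 13.9585*t^4 + 15.213*t^3 + 10.4535*t^2 + 4.8654*t + 2.3409)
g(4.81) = 0.04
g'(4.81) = -0.01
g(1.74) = 0.13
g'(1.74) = -0.02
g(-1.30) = 6.53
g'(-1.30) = 32.81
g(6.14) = 0.03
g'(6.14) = -0.01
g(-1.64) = 2.12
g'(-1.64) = 5.00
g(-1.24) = 9.21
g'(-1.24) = 60.49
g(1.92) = 0.13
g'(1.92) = -0.04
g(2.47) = 0.10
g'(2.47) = -0.04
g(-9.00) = 0.02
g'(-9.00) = 0.01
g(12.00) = 0.01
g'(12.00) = -0.00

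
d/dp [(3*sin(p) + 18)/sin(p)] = -18*cos(p)/sin(p)^2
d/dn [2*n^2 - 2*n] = 4*n - 2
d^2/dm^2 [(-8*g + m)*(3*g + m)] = 2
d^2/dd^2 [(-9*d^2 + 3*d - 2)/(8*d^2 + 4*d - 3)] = 2*(480*d^3 - 1032*d^2 + 24*d - 125)/(512*d^6 + 768*d^5 - 192*d^4 - 512*d^3 + 72*d^2 + 108*d - 27)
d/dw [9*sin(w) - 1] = 9*cos(w)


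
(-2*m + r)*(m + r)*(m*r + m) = -2*m^3*r - 2*m^3 - m^2*r^2 - m^2*r + m*r^3 + m*r^2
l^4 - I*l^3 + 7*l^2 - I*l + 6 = (l - 3*I)*(l - I)*(l + I)*(l + 2*I)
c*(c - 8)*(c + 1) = c^3 - 7*c^2 - 8*c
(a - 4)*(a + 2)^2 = a^3 - 12*a - 16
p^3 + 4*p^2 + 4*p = p*(p + 2)^2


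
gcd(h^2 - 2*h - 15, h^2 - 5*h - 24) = h + 3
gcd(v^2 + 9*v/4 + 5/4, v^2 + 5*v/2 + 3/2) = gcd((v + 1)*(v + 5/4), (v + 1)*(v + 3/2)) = v + 1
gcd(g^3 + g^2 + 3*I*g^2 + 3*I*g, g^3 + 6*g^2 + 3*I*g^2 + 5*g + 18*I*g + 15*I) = g^2 + g*(1 + 3*I) + 3*I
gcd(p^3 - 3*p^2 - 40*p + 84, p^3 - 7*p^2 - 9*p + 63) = p - 7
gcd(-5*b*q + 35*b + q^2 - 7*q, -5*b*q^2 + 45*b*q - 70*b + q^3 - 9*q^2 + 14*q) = -5*b*q + 35*b + q^2 - 7*q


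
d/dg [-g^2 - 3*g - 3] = -2*g - 3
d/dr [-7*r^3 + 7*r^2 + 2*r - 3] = -21*r^2 + 14*r + 2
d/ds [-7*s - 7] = -7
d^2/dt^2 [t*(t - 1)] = 2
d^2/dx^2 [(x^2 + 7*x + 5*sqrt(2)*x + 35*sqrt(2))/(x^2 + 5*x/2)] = 4*(18*x^3 + 20*sqrt(2)*x^3 + 420*sqrt(2)*x^2 + 1050*sqrt(2)*x + 875*sqrt(2))/(x^3*(8*x^3 + 60*x^2 + 150*x + 125))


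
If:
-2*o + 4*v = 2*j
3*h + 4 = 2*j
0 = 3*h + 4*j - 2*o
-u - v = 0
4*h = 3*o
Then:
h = -24/19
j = 2/19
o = -32/19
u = 15/19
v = -15/19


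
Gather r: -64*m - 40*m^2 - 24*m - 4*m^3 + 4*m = -4*m^3 - 40*m^2 - 84*m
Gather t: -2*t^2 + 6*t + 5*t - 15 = -2*t^2 + 11*t - 15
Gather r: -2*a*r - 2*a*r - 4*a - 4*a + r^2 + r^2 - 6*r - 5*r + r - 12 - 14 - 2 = -8*a + 2*r^2 + r*(-4*a - 10) - 28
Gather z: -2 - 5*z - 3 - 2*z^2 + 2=-2*z^2 - 5*z - 3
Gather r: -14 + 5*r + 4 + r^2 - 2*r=r^2 + 3*r - 10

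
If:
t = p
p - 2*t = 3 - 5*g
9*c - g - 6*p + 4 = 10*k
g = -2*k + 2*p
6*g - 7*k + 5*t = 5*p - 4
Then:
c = 1148/459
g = 50/51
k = 24/17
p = 97/51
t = 97/51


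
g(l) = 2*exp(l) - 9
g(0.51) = -5.67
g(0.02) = -6.96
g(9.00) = 16197.17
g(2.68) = 20.17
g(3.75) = 76.04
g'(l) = 2*exp(l)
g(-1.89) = -8.70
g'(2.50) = 24.36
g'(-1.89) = 0.30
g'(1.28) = 7.19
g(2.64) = 19.03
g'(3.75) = 85.04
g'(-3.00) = 0.10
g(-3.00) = -8.90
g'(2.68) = 29.17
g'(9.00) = 16206.17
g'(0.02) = 2.04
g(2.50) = 15.36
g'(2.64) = 28.03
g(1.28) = -1.81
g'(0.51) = 3.33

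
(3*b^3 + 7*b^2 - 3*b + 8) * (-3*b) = -9*b^4 - 21*b^3 + 9*b^2 - 24*b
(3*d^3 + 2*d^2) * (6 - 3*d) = -9*d^4 + 12*d^3 + 12*d^2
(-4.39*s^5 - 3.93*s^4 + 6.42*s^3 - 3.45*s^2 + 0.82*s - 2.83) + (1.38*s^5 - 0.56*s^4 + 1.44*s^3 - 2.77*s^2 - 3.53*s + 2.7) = -3.01*s^5 - 4.49*s^4 + 7.86*s^3 - 6.22*s^2 - 2.71*s - 0.13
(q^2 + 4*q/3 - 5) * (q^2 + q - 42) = q^4 + 7*q^3/3 - 137*q^2/3 - 61*q + 210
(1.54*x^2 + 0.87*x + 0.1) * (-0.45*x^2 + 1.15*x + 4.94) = -0.693*x^4 + 1.3795*x^3 + 8.5631*x^2 + 4.4128*x + 0.494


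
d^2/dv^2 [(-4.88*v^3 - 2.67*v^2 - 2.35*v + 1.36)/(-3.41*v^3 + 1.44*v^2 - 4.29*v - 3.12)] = (1.13686837721616e-13*v^7 + 110.019558*v^6 - 264.377982*v^5 - 1116.393762*v^4 - 93.3907740000001*v^3 + 27.5637599999999*v^2 + 485.5968*v - 73.206432)/(39.651821*v^9 - 50.233392*v^8 + 170.866575*v^7 - 20.540664*v^6 + 123.038487*v^5 + 213.756192*v^4 + 62.891829*v^3 + 130.209768*v^2 + 125.281728*v + 30.371328)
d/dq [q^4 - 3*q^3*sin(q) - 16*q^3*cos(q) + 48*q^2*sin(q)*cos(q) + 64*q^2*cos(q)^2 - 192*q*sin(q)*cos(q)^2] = 16*q^3*sin(q) - 3*q^3*cos(q) + 4*q^3 - 9*q^2*sin(q) - 64*q^2*sin(2*q) - 48*q^2*cos(q) + 48*q^2*cos(2*q) + 48*q*sin(2*q) - 48*q*cos(q) + 64*q*cos(2*q) - 144*q*cos(3*q) + 64*q - 48*sin(q) - 48*sin(3*q)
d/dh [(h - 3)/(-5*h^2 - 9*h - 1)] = (-5*h^2 - 9*h + (h - 3)*(10*h + 9) - 1)/(5*h^2 + 9*h + 1)^2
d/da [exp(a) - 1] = exp(a)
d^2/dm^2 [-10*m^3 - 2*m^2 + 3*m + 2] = -60*m - 4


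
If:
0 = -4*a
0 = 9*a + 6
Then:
No Solution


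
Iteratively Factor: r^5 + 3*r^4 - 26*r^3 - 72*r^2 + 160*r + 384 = (r - 3)*(r^4 + 6*r^3 - 8*r^2 - 96*r - 128) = (r - 3)*(r + 4)*(r^3 + 2*r^2 - 16*r - 32) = (r - 3)*(r + 2)*(r + 4)*(r^2 - 16) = (r - 4)*(r - 3)*(r + 2)*(r + 4)*(r + 4)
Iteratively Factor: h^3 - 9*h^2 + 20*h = (h - 5)*(h^2 - 4*h) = (h - 5)*(h - 4)*(h)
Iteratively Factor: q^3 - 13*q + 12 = (q + 4)*(q^2 - 4*q + 3) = (q - 3)*(q + 4)*(q - 1)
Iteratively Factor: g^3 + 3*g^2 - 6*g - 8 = (g + 1)*(g^2 + 2*g - 8) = (g + 1)*(g + 4)*(g - 2)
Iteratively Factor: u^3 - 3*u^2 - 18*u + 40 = (u - 5)*(u^2 + 2*u - 8) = (u - 5)*(u + 4)*(u - 2)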